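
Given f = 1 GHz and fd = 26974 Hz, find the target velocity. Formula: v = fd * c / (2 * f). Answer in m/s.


v = 26974 * 3e8 / (2 * 1000000000.0) = 4046.1 m/s

4046.1 m/s


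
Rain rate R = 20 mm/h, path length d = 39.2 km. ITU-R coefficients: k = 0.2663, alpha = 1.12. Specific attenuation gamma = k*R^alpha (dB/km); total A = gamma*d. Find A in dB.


gamma = 0.2663 * 20^1.12 = 7.630004 dB/km
A = 7.630004 * 39.2 = 299.1 dB

299.1 dB


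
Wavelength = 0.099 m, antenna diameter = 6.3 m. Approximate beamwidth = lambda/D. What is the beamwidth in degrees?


BW_rad = 0.099 / 6.3 = 0.015714
BW_deg = 0.9 degrees

0.9 degrees


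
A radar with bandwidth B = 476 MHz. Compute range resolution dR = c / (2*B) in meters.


dR = 3e8 / (2 * 476000000.0) = 0.32 m

0.32 m


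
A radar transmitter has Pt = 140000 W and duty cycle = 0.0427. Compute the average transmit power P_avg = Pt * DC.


P_avg = 140000 * 0.0427 = 5978.0 W

5978.0 W


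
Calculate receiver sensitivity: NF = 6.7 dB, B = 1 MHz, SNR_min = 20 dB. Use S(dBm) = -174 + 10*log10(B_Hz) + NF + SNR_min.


10*log10(1000000.0) = 60.0
S = -174 + 60.0 + 6.7 + 20 = -87.3 dBm

-87.3 dBm


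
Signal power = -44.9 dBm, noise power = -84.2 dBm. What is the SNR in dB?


SNR = -44.9 - (-84.2) = 39.3 dB

39.3 dB


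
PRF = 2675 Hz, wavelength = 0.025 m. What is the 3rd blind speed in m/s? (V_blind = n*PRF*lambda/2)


V_blind = 3 * 2675 * 0.025 / 2 = 100.3 m/s

100.3 m/s


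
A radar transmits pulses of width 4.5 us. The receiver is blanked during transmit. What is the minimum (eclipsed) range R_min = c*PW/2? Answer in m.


R_min = 3e8 * 4.5e-6 / 2 = 675.0 m

675.0 m


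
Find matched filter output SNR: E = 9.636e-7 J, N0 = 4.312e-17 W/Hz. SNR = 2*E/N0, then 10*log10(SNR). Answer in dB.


SNR_lin = 2 * 9.636e-7 / 4.312e-17 = 4.469e10
SNR_dB = 10*log10(4.469e10) = 106.5 dB

106.5 dB


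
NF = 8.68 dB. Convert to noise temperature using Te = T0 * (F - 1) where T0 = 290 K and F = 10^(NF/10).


NF_lin = 10^(8.68/10) = 7.379042
Te = 290 * (7.379042 - 1) = 1849.9 K

1849.9 K


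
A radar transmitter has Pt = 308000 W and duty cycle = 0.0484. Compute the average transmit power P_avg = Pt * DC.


P_avg = 308000 * 0.0484 = 14907.2 W

14907.2 W


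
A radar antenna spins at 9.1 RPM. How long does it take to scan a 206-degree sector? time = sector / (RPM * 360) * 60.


t = 206 / (9.1 * 360) * 60 = 3.77 s

3.77 s


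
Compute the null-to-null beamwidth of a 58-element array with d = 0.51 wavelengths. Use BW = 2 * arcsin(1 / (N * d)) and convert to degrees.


1/(N*d) = 1/(58*0.51) = 0.033807
BW = 2*arcsin(0.033807) = 3.9 degrees

3.9 degrees


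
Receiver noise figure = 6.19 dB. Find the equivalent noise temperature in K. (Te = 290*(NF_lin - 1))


NF_lin = 10^(6.19/10) = 4.159106
Te = 290 * (4.159106 - 1) = 916.1 K

916.1 K


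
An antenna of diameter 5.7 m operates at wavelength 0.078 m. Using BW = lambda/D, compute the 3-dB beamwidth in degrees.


BW_rad = 0.078 / 5.7 = 0.013684
BW_deg = 0.78 degrees

0.78 degrees


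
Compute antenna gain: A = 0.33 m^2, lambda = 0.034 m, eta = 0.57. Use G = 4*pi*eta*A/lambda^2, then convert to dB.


G_linear = 4*pi*0.57*0.33/0.034^2 = 2044.75
G_dB = 10*log10(2044.75) = 33.1 dB

33.1 dB


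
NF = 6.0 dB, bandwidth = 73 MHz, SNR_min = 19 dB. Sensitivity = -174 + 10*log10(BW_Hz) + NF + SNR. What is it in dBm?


10*log10(73000000.0) = 78.63
S = -174 + 78.63 + 6.0 + 19 = -70.4 dBm

-70.4 dBm


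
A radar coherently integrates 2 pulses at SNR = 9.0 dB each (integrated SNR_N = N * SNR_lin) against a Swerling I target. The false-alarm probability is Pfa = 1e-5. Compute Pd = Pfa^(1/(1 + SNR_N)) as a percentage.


SNR_lin = 10^(9.0/10) = 7.94328
SNR_N = 2 * 7.94328 = 15.88656
1/(1 + SNR_N) = 1/16.88656 = 0.0592187
Pd = (1e-5)^0.0592187 = 0.50572
Pd = 50.6%

50.6%


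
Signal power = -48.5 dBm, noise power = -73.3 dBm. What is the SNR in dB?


SNR = -48.5 - (-73.3) = 24.8 dB

24.8 dB


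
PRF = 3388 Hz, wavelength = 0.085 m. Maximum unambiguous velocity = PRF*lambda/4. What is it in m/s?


V_ua = 3388 * 0.085 / 4 = 72.0 m/s

72.0 m/s


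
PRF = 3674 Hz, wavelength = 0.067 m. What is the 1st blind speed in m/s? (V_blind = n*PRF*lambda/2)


V_blind = 1 * 3674 * 0.067 / 2 = 123.1 m/s

123.1 m/s


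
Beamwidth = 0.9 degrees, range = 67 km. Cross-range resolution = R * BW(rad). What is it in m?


BW_rad = 0.015707963
CR = 67000 * 0.015707963 = 1052.4 m

1052.4 m


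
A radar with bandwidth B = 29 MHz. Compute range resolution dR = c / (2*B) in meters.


dR = 3e8 / (2 * 29000000.0) = 5.17 m

5.17 m


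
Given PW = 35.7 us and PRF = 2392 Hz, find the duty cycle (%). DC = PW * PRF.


DC = 35.7e-6 * 2392 * 100 = 8.54%

8.54%


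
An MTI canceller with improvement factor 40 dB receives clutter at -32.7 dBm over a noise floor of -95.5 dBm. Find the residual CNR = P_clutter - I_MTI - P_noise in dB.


CNR = -32.7 - 40 - (-95.5) = 22.8 dB

22.8 dB


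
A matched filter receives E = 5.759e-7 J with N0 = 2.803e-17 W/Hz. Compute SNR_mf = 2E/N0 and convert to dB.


SNR_lin = 2 * 5.759e-7 / 2.803e-17 = 4.109e10
SNR_dB = 10*log10(4.109e10) = 106.1 dB

106.1 dB


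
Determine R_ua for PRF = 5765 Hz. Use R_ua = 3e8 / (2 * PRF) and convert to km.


R_ua = 3e8 / (2 * 5765) = 26019.1 m = 26.0 km

26.0 km


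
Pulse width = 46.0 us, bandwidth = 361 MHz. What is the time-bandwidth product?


TBP = 46.0 * 361 = 16606.0

16606.0


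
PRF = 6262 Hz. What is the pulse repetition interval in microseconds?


PRI = 1/6262 = 0.0001596934 s = 159.7 us

159.7 us


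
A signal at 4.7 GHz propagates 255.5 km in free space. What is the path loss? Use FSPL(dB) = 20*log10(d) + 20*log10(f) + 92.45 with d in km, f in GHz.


20*log10(255.5) = 48.15
20*log10(4.7) = 13.44
FSPL = 154.0 dB

154.0 dB


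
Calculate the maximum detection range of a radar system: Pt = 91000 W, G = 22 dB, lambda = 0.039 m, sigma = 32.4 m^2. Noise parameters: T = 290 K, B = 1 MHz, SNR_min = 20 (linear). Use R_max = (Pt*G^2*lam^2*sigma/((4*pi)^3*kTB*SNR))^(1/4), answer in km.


G_lin = 10^(22/10) = 158.489319
R^4 = 91000 * 158.489319^2 * 0.039^2 * 32.4 / ((4*pi)^3 * 1.38e-23 * 290 * 1000000.0 * 20)
R^4 = 7.09217e17 m^4
R_max = (7.09217e17)^(1/4) = 29019.8 m = 29.0 km

29.0 km


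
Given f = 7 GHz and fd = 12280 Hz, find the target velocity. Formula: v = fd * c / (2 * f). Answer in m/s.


v = 12280 * 3e8 / (2 * 7000000000.0) = 263.1 m/s

263.1 m/s


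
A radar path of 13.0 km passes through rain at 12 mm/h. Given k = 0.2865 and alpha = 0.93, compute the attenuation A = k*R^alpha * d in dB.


gamma = 0.2865 * 12^0.93 = 2.889104 dB/km
A = 2.889104 * 13.0 = 37.56 dB

37.56 dB


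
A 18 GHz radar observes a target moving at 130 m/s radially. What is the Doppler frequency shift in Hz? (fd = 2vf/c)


fd = 2 * 130 * 18000000000.0 / 3e8 = 15600.0 Hz

15600.0 Hz


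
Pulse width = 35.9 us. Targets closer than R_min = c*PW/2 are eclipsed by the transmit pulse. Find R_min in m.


R_min = 3e8 * 35.9e-6 / 2 = 5385.0 m

5385.0 m


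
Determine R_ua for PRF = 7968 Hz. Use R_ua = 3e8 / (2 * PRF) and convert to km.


R_ua = 3e8 / (2 * 7968) = 18825.3 m = 18.8 km

18.8 km


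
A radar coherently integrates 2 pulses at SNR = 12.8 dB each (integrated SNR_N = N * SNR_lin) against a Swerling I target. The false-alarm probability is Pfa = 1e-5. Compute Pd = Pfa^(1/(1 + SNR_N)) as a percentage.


SNR_lin = 10^(12.8/10) = 19.05461
SNR_N = 2 * 19.05461 = 38.10922
1/(1 + SNR_N) = 1/39.10922 = 0.0255694
Pd = (1e-5)^0.0255694 = 0.74499
Pd = 74.5%

74.5%


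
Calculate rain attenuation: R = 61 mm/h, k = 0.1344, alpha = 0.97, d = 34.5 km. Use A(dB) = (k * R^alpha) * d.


gamma = 0.1344 * 61^0.97 = 7.247183 dB/km
A = 7.247183 * 34.5 = 250.03 dB

250.03 dB


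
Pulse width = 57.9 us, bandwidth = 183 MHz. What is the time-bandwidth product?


TBP = 57.9 * 183 = 10595.7

10595.7


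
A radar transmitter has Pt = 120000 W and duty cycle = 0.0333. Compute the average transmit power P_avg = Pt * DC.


P_avg = 120000 * 0.0333 = 3996.0 W

3996.0 W


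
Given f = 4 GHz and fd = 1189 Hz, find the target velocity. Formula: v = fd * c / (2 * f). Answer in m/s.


v = 1189 * 3e8 / (2 * 4000000000.0) = 44.6 m/s

44.6 m/s


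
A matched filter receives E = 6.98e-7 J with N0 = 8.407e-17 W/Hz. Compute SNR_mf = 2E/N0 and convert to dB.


SNR_lin = 2 * 6.98e-7 / 8.407e-17 = 1.661e10
SNR_dB = 10*log10(1.661e10) = 102.2 dB

102.2 dB


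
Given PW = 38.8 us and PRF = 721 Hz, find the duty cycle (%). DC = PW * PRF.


DC = 38.8e-6 * 721 * 100 = 2.8%

2.8%


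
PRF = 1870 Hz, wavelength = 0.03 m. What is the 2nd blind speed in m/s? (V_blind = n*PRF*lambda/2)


V_blind = 2 * 1870 * 0.03 / 2 = 56.1 m/s

56.1 m/s


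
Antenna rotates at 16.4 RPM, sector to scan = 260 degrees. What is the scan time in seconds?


t = 260 / (16.4 * 360) * 60 = 2.64 s

2.64 s


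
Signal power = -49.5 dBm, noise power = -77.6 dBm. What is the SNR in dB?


SNR = -49.5 - (-77.6) = 28.1 dB

28.1 dB


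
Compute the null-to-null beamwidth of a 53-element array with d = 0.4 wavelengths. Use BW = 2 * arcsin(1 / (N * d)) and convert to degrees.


1/(N*d) = 1/(53*0.4) = 0.04717
BW = 2*arcsin(0.04717) = 5.4 degrees

5.4 degrees


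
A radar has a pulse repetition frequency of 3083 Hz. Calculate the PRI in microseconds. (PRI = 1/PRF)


PRI = 1/3083 = 0.0003243594 s = 324.4 us

324.4 us


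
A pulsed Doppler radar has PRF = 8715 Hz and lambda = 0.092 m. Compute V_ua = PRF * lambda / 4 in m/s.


V_ua = 8715 * 0.092 / 4 = 200.4 m/s

200.4 m/s


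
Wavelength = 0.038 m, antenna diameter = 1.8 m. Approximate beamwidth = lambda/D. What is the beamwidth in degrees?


BW_rad = 0.038 / 1.8 = 0.021111
BW_deg = 1.21 degrees

1.21 degrees


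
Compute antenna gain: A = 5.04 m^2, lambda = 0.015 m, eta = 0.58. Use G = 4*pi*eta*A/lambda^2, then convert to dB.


G_linear = 4*pi*0.58*5.04/0.015^2 = 163262.29
G_dB = 10*log10(163262.29) = 52.1 dB

52.1 dB


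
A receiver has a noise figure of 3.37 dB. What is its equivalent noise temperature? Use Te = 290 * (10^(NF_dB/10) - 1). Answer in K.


NF_lin = 10^(3.37/10) = 2.172701
Te = 290 * (2.172701 - 1) = 340.1 K

340.1 K


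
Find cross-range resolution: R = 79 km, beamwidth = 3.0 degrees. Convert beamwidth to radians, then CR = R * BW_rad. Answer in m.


BW_rad = 0.052359878
CR = 79000 * 0.052359878 = 4136.4 m

4136.4 m


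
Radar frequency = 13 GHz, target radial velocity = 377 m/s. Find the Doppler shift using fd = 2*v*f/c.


fd = 2 * 377 * 13000000000.0 / 3e8 = 32673.3 Hz

32673.3 Hz


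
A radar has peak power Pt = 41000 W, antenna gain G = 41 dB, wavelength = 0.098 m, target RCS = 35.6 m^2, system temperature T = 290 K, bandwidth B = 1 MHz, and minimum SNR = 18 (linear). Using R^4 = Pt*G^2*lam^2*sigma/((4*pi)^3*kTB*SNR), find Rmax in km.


G_lin = 10^(41/10) = 12589.254118
R^4 = 41000 * 12589.254118^2 * 0.098^2 * 35.6 / ((4*pi)^3 * 1.38e-23 * 290 * 1000000.0 * 18)
R^4 = 1.5542e22 m^4
R_max = (1.5542e22)^(1/4) = 353082.9 m = 353.1 km

353.1 km


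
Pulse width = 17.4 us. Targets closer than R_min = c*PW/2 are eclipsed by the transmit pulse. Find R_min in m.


R_min = 3e8 * 17.4e-6 / 2 = 2610.0 m

2610.0 m


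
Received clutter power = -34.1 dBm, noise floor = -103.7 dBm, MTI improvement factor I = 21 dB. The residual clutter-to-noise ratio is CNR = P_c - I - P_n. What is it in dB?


CNR = -34.1 - 21 - (-103.7) = 48.6 dB

48.6 dB


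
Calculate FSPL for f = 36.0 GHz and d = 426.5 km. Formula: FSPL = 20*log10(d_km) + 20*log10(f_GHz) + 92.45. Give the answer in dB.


20*log10(426.5) = 52.6
20*log10(36.0) = 31.13
FSPL = 176.2 dB

176.2 dB


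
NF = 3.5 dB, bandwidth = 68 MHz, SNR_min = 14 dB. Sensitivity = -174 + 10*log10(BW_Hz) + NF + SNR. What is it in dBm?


10*log10(68000000.0) = 78.33
S = -174 + 78.33 + 3.5 + 14 = -78.2 dBm

-78.2 dBm


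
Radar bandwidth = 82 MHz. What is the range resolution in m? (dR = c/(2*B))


dR = 3e8 / (2 * 82000000.0) = 1.83 m

1.83 m


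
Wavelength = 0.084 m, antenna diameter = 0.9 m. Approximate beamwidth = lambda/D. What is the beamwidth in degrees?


BW_rad = 0.084 / 0.9 = 0.093333
BW_deg = 5.35 degrees

5.35 degrees


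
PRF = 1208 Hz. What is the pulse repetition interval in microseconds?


PRI = 1/1208 = 0.0008278146 s = 827.8 us

827.8 us


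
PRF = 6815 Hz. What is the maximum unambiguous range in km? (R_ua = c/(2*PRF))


R_ua = 3e8 / (2 * 6815) = 22010.3 m = 22.0 km

22.0 km


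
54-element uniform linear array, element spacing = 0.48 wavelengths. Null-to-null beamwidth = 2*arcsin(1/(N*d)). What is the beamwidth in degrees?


1/(N*d) = 1/(54*0.48) = 0.03858
BW = 2*arcsin(0.03858) = 4.4 degrees

4.4 degrees


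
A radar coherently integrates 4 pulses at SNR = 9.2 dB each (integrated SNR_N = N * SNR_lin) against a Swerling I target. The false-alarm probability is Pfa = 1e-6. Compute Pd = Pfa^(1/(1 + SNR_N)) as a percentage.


SNR_lin = 10^(9.2/10) = 8.31764
SNR_N = 4 * 8.31764 = 33.27056
1/(1 + SNR_N) = 1/34.27056 = 0.0291796
Pd = (1e-6)^0.0291796 = 0.66822
Pd = 66.8%

66.8%


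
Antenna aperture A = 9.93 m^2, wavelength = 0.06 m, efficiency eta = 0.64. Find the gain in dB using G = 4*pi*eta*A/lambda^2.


G_linear = 4*pi*0.64*9.93/0.06^2 = 22183.83
G_dB = 10*log10(22183.83) = 43.5 dB

43.5 dB


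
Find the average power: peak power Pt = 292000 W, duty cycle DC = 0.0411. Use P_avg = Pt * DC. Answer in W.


P_avg = 292000 * 0.0411 = 12001.2 W

12001.2 W


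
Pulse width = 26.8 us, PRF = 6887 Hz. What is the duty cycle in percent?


DC = 26.8e-6 * 6887 * 100 = 18.46%

18.46%


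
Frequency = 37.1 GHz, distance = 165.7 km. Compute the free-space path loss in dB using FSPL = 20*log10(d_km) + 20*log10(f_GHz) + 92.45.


20*log10(165.7) = 44.39
20*log10(37.1) = 31.39
FSPL = 168.2 dB

168.2 dB


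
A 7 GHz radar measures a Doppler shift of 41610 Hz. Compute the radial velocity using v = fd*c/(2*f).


v = 41610 * 3e8 / (2 * 7000000000.0) = 891.6 m/s

891.6 m/s


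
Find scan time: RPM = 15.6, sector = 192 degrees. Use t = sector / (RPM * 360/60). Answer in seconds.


t = 192 / (15.6 * 360) * 60 = 2.05 s

2.05 s


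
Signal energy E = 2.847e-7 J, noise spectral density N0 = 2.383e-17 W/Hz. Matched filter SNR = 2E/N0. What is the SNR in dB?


SNR_lin = 2 * 2.847e-7 / 2.383e-17 = 2.389e10
SNR_dB = 10*log10(2.389e10) = 103.8 dB

103.8 dB


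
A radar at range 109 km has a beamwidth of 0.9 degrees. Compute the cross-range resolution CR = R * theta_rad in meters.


BW_rad = 0.015707963
CR = 109000 * 0.015707963 = 1712.2 m

1712.2 m


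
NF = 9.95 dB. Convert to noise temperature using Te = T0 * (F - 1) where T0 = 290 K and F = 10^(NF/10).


NF_lin = 10^(9.95/10) = 9.885531
Te = 290 * (9.885531 - 1) = 2576.8 K

2576.8 K


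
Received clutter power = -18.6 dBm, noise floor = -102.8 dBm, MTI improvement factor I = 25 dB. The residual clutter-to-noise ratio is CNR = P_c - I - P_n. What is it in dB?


CNR = -18.6 - 25 - (-102.8) = 59.2 dB

59.2 dB


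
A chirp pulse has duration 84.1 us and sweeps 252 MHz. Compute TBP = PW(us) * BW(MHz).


TBP = 84.1 * 252 = 21193.2

21193.2


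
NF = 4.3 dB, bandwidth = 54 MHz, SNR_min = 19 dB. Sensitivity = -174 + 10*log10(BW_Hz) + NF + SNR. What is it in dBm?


10*log10(54000000.0) = 77.32
S = -174 + 77.32 + 4.3 + 19 = -73.4 dBm

-73.4 dBm


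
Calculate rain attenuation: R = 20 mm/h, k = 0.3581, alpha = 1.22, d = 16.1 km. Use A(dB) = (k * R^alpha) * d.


gamma = 0.3581 * 20^1.22 = 13.843978 dB/km
A = 13.843978 * 16.1 = 222.89 dB

222.89 dB


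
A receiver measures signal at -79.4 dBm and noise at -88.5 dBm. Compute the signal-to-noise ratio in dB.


SNR = -79.4 - (-88.5) = 9.1 dB

9.1 dB


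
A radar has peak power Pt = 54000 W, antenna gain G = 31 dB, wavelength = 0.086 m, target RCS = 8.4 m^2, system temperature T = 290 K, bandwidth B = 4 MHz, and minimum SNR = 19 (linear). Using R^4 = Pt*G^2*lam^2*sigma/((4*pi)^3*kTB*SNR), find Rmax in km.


G_lin = 10^(31/10) = 1258.925412
R^4 = 54000 * 1258.925412^2 * 0.086^2 * 8.4 / ((4*pi)^3 * 1.38e-23 * 290 * 4000000.0 * 19)
R^4 = 8.80947e18 m^4
R_max = (8.80947e18)^(1/4) = 54480.0 m = 54.5 km

54.5 km


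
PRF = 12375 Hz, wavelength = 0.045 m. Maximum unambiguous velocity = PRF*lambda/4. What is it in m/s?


V_ua = 12375 * 0.045 / 4 = 139.2 m/s

139.2 m/s


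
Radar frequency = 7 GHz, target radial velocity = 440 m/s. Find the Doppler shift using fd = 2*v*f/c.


fd = 2 * 440 * 7000000000.0 / 3e8 = 20533.3 Hz

20533.3 Hz


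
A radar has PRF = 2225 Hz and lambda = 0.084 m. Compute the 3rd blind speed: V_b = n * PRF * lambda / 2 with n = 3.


V_blind = 3 * 2225 * 0.084 / 2 = 280.4 m/s

280.4 m/s


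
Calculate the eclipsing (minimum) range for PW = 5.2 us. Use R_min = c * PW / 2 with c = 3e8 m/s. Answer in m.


R_min = 3e8 * 5.2e-6 / 2 = 780.0 m

780.0 m


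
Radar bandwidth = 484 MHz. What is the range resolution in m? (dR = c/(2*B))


dR = 3e8 / (2 * 484000000.0) = 0.31 m

0.31 m


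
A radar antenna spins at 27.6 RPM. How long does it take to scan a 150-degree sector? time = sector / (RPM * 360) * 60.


t = 150 / (27.6 * 360) * 60 = 0.91 s

0.91 s


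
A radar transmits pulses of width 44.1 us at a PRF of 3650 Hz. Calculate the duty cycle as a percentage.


DC = 44.1e-6 * 3650 * 100 = 16.1%

16.1%


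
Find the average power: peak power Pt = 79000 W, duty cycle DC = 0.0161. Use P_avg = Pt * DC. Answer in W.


P_avg = 79000 * 0.0161 = 1271.9 W

1271.9 W


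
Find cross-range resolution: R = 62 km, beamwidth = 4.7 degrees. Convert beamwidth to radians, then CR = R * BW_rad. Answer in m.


BW_rad = 0.082030475
CR = 62000 * 0.082030475 = 5085.9 m

5085.9 m


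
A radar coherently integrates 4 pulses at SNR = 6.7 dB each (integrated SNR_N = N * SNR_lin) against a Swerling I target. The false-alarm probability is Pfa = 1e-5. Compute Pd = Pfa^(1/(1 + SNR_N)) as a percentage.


SNR_lin = 10^(6.7/10) = 4.67735
SNR_N = 4 * 4.67735 = 18.7094
1/(1 + SNR_N) = 1/19.7094 = 0.0507372
Pd = (1e-5)^0.0507372 = 0.55759
Pd = 55.8%

55.8%


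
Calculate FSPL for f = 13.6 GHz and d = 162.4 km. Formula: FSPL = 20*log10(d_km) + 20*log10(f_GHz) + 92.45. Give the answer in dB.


20*log10(162.4) = 44.21
20*log10(13.6) = 22.67
FSPL = 159.3 dB

159.3 dB


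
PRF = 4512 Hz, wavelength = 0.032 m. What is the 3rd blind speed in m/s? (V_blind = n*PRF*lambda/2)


V_blind = 3 * 4512 * 0.032 / 2 = 216.6 m/s

216.6 m/s


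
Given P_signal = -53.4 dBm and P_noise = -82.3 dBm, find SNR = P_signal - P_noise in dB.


SNR = -53.4 - (-82.3) = 28.9 dB

28.9 dB


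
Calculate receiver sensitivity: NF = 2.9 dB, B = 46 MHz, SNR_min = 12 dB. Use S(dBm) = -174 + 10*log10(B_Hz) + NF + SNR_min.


10*log10(46000000.0) = 76.63
S = -174 + 76.63 + 2.9 + 12 = -82.5 dBm

-82.5 dBm


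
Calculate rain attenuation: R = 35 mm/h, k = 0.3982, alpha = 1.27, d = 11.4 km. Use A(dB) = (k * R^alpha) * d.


gamma = 0.3982 * 35^1.27 = 36.397175 dB/km
A = 36.397175 * 11.4 = 414.93 dB

414.93 dB


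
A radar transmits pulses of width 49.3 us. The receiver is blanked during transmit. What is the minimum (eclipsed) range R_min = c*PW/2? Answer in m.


R_min = 3e8 * 49.3e-6 / 2 = 7395.0 m

7395.0 m


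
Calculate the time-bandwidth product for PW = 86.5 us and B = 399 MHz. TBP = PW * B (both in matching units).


TBP = 86.5 * 399 = 34513.5

34513.5


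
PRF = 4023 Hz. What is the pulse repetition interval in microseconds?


PRI = 1/4023 = 0.0002485707 s = 248.6 us

248.6 us


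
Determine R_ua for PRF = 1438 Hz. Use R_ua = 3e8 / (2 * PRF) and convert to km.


R_ua = 3e8 / (2 * 1438) = 104311.5 m = 104.3 km

104.3 km


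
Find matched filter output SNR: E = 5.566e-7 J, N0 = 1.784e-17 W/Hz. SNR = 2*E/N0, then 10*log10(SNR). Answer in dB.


SNR_lin = 2 * 5.566e-7 / 1.784e-17 = 6.24e10
SNR_dB = 10*log10(6.24e10) = 108.0 dB

108.0 dB


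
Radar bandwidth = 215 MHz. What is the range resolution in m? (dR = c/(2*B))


dR = 3e8 / (2 * 215000000.0) = 0.7 m

0.7 m


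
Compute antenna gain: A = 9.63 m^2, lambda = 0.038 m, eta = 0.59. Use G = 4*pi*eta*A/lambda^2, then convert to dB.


G_linear = 4*pi*0.59*9.63/0.038^2 = 49444.84
G_dB = 10*log10(49444.84) = 46.9 dB

46.9 dB


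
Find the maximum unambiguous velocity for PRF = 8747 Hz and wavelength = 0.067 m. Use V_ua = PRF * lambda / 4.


V_ua = 8747 * 0.067 / 4 = 146.5 m/s

146.5 m/s


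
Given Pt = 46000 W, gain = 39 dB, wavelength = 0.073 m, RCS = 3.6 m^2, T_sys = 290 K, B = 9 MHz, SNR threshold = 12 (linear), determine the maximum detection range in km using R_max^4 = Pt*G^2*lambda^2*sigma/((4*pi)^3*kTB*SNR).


G_lin = 10^(39/10) = 7943.282347
R^4 = 46000 * 7943.282347^2 * 0.073^2 * 3.6 / ((4*pi)^3 * 1.38e-23 * 290 * 9000000.0 * 12)
R^4 = 6.49196e19 m^4
R_max = (6.49196e19)^(1/4) = 89762.3 m = 89.8 km

89.8 km


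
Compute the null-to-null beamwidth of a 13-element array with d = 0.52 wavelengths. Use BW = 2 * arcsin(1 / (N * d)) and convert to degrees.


1/(N*d) = 1/(13*0.52) = 0.147929
BW = 2*arcsin(0.147929) = 17.0 degrees

17.0 degrees


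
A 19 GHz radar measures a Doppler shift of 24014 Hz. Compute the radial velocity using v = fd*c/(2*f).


v = 24014 * 3e8 / (2 * 19000000000.0) = 189.6 m/s

189.6 m/s


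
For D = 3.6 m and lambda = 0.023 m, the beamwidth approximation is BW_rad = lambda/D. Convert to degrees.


BW_rad = 0.023 / 3.6 = 0.006389
BW_deg = 0.37 degrees

0.37 degrees


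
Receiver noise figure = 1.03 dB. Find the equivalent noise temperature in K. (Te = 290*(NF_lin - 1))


NF_lin = 10^(1.03/10) = 1.267652
Te = 290 * (1.267652 - 1) = 77.6 K

77.6 K


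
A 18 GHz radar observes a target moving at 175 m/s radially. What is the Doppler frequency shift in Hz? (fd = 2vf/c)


fd = 2 * 175 * 18000000000.0 / 3e8 = 21000.0 Hz

21000.0 Hz


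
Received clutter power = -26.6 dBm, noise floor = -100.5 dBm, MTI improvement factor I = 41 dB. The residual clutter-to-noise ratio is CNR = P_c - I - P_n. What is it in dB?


CNR = -26.6 - 41 - (-100.5) = 32.9 dB

32.9 dB


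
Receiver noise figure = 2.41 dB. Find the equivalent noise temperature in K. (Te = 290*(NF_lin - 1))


NF_lin = 10^(2.41/10) = 1.741807
Te = 290 * (1.741807 - 1) = 215.1 K

215.1 K


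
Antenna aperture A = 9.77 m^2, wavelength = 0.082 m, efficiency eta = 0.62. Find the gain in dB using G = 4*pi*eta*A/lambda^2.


G_linear = 4*pi*0.62*9.77/0.082^2 = 11320.57
G_dB = 10*log10(11320.57) = 40.5 dB

40.5 dB


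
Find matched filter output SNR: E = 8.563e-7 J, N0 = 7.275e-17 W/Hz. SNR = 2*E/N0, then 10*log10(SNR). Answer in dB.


SNR_lin = 2 * 8.563e-7 / 7.275e-17 = 2.354e10
SNR_dB = 10*log10(2.354e10) = 103.7 dB

103.7 dB


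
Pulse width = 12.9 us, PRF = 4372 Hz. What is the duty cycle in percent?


DC = 12.9e-6 * 4372 * 100 = 5.64%

5.64%


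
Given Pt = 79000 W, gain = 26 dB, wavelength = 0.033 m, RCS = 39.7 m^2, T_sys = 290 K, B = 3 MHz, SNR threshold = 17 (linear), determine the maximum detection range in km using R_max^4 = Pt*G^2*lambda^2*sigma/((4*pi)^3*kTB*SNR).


G_lin = 10^(26/10) = 398.107171
R^4 = 79000 * 398.107171^2 * 0.033^2 * 39.7 / ((4*pi)^3 * 1.38e-23 * 290 * 3000000.0 * 17)
R^4 = 1.3365e18 m^4
R_max = (1.3365e18)^(1/4) = 34001.0 m = 34.0 km

34.0 km


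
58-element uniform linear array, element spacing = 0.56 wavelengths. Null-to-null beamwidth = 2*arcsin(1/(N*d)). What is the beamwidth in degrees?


1/(N*d) = 1/(58*0.56) = 0.030788
BW = 2*arcsin(0.030788) = 3.5 degrees

3.5 degrees


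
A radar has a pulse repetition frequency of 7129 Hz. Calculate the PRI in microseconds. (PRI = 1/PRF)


PRI = 1/7129 = 0.0001402721 s = 140.3 us

140.3 us


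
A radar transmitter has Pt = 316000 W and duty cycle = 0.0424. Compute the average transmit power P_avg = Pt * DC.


P_avg = 316000 * 0.0424 = 13398.4 W

13398.4 W


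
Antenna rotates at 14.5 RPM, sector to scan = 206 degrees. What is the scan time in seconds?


t = 206 / (14.5 * 360) * 60 = 2.37 s

2.37 s


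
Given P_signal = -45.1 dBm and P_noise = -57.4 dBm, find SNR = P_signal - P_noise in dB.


SNR = -45.1 - (-57.4) = 12.3 dB

12.3 dB


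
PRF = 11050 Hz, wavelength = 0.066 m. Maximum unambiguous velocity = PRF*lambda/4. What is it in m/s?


V_ua = 11050 * 0.066 / 4 = 182.3 m/s

182.3 m/s


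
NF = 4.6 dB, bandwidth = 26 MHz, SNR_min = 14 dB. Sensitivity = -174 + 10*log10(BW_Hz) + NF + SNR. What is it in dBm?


10*log10(26000000.0) = 74.15
S = -174 + 74.15 + 4.6 + 14 = -81.3 dBm

-81.3 dBm


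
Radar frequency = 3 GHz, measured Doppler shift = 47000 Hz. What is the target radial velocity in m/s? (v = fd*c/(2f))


v = 47000 * 3e8 / (2 * 3000000000.0) = 2350.0 m/s

2350.0 m/s


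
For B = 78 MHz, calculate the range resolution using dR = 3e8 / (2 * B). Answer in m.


dR = 3e8 / (2 * 78000000.0) = 1.92 m

1.92 m


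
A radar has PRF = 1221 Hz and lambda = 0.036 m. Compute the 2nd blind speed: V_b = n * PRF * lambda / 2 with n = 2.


V_blind = 2 * 1221 * 0.036 / 2 = 44.0 m/s

44.0 m/s


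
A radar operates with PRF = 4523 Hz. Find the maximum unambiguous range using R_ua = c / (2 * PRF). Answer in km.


R_ua = 3e8 / (2 * 4523) = 33163.8 m = 33.2 km

33.2 km


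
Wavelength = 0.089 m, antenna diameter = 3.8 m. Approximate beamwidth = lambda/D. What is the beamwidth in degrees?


BW_rad = 0.089 / 3.8 = 0.023421
BW_deg = 1.34 degrees

1.34 degrees


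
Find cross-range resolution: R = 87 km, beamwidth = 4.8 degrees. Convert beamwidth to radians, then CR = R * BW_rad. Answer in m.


BW_rad = 0.083775804
CR = 87000 * 0.083775804 = 7288.5 m

7288.5 m


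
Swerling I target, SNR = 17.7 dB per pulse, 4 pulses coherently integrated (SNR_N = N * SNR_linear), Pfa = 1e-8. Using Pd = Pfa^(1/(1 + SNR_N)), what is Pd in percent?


SNR_lin = 10^(17.7/10) = 58.88437
SNR_N = 4 * 58.88437 = 235.53748
1/(1 + SNR_N) = 1/236.53748 = 0.0042277
Pd = (1e-8)^0.0042277 = 0.92508
Pd = 92.5%

92.5%


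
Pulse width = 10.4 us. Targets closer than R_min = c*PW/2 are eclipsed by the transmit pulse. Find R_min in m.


R_min = 3e8 * 10.4e-6 / 2 = 1560.0 m

1560.0 m


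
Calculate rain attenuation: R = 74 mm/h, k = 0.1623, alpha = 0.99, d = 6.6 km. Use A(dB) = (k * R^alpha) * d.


gamma = 0.1623 * 74^0.99 = 11.50424 dB/km
A = 11.50424 * 6.6 = 75.93 dB

75.93 dB


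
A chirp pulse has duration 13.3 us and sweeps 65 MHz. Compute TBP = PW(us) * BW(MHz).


TBP = 13.3 * 65 = 864.5

864.5


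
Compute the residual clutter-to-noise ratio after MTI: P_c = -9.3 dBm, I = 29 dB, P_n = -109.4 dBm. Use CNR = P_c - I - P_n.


CNR = -9.3 - 29 - (-109.4) = 71.1 dB

71.1 dB


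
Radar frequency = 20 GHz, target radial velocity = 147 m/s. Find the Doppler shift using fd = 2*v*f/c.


fd = 2 * 147 * 20000000000.0 / 3e8 = 19600.0 Hz

19600.0 Hz


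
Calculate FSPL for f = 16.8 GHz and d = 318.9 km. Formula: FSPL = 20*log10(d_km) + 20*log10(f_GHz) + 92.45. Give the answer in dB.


20*log10(318.9) = 50.07
20*log10(16.8) = 24.51
FSPL = 167.0 dB

167.0 dB


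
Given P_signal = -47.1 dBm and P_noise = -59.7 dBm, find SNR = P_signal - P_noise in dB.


SNR = -47.1 - (-59.7) = 12.6 dB

12.6 dB


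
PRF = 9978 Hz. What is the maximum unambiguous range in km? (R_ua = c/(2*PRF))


R_ua = 3e8 / (2 * 9978) = 15033.1 m = 15.0 km

15.0 km


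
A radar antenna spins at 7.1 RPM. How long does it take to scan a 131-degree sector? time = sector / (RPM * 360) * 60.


t = 131 / (7.1 * 360) * 60 = 3.08 s

3.08 s


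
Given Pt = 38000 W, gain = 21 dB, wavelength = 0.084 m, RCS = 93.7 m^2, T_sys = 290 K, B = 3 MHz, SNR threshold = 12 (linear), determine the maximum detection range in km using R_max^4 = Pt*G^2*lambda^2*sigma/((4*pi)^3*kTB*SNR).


G_lin = 10^(21/10) = 125.892541
R^4 = 38000 * 125.892541^2 * 0.084^2 * 93.7 / ((4*pi)^3 * 1.38e-23 * 290 * 3000000.0 * 12)
R^4 = 1.39275e18 m^4
R_max = (1.39275e18)^(1/4) = 34353.3 m = 34.4 km

34.4 km


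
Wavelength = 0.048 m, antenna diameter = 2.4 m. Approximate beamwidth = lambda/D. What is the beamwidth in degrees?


BW_rad = 0.048 / 2.4 = 0.02
BW_deg = 1.15 degrees

1.15 degrees


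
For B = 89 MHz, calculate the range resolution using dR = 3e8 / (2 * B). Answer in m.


dR = 3e8 / (2 * 89000000.0) = 1.69 m

1.69 m


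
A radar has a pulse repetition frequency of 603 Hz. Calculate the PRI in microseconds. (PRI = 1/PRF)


PRI = 1/603 = 0.0016583748 s = 1658.4 us

1658.4 us


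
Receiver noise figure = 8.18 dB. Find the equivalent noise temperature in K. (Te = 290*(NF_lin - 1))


NF_lin = 10^(8.18/10) = 6.576578
Te = 290 * (6.576578 - 1) = 1617.2 K

1617.2 K


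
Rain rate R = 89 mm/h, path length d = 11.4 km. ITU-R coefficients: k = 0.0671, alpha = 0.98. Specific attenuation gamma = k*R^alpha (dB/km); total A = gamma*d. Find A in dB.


gamma = 0.0671 * 89^0.98 = 5.459146 dB/km
A = 5.459146 * 11.4 = 62.23 dB

62.23 dB


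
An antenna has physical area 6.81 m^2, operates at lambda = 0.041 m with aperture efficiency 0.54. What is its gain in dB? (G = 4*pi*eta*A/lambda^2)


G_linear = 4*pi*0.54*6.81/0.041^2 = 27490.52
G_dB = 10*log10(27490.52) = 44.4 dB

44.4 dB


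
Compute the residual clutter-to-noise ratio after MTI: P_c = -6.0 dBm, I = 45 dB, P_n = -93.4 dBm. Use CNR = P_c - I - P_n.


CNR = -6.0 - 45 - (-93.4) = 42.4 dB

42.4 dB


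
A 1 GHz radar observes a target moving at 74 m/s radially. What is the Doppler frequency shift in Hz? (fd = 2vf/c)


fd = 2 * 74 * 1000000000.0 / 3e8 = 493.3 Hz

493.3 Hz


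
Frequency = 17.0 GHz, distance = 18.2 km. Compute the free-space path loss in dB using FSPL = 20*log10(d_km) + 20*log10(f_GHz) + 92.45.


20*log10(18.2) = 25.2
20*log10(17.0) = 24.61
FSPL = 142.3 dB

142.3 dB


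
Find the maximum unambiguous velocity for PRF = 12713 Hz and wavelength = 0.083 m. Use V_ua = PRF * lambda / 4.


V_ua = 12713 * 0.083 / 4 = 263.8 m/s

263.8 m/s


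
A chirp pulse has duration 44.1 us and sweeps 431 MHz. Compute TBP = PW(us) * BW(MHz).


TBP = 44.1 * 431 = 19007.1

19007.1


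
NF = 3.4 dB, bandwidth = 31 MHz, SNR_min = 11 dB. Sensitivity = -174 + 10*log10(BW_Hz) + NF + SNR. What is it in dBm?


10*log10(31000000.0) = 74.91
S = -174 + 74.91 + 3.4 + 11 = -84.7 dBm

-84.7 dBm


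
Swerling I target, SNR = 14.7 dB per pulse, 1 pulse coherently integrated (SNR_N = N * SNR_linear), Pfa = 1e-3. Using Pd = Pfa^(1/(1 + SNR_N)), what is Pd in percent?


SNR_lin = 10^(14.7/10) = 29.51209
SNR_N = 1 * 29.51209 = 29.51209
1/(1 + SNR_N) = 1/30.51209 = 0.0327739
Pd = (1e-3)^0.0327739 = 0.7974
Pd = 79.7%

79.7%


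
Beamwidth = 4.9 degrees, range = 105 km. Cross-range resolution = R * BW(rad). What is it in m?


BW_rad = 0.085521133
CR = 105000 * 0.085521133 = 8979.7 m

8979.7 m


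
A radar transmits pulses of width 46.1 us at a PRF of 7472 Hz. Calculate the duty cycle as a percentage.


DC = 46.1e-6 * 7472 * 100 = 34.45%

34.45%


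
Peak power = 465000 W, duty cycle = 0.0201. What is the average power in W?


P_avg = 465000 * 0.0201 = 9346.5 W

9346.5 W


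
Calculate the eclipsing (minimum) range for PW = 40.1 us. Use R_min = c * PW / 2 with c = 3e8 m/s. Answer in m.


R_min = 3e8 * 40.1e-6 / 2 = 6015.0 m

6015.0 m


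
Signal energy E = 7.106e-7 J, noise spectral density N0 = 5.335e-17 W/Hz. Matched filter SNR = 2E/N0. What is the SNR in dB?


SNR_lin = 2 * 7.106e-7 / 5.335e-17 = 2.664e10
SNR_dB = 10*log10(2.664e10) = 104.3 dB

104.3 dB


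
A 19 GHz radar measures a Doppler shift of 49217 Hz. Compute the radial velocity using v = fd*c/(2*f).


v = 49217 * 3e8 / (2 * 19000000000.0) = 388.6 m/s

388.6 m/s


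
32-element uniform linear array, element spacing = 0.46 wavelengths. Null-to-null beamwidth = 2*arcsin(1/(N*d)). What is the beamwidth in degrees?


1/(N*d) = 1/(32*0.46) = 0.067935
BW = 2*arcsin(0.067935) = 7.8 degrees

7.8 degrees


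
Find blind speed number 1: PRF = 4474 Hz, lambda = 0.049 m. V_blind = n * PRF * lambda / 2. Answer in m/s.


V_blind = 1 * 4474 * 0.049 / 2 = 109.6 m/s

109.6 m/s


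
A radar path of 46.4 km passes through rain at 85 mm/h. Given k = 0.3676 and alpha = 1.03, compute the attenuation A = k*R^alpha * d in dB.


gamma = 0.3676 * 85^1.03 = 35.700722 dB/km
A = 35.700722 * 46.4 = 1656.51 dB

1656.51 dB


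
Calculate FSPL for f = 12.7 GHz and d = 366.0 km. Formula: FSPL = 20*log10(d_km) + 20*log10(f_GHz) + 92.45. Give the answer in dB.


20*log10(366.0) = 51.27
20*log10(12.7) = 22.08
FSPL = 165.8 dB

165.8 dB


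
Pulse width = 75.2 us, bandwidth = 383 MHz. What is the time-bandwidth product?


TBP = 75.2 * 383 = 28801.6

28801.6


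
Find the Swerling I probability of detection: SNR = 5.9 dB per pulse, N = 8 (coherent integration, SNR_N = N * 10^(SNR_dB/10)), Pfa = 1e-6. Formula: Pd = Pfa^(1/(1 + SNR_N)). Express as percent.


SNR_lin = 10^(5.9/10) = 3.89045
SNR_N = 8 * 3.89045 = 31.1236
1/(1 + SNR_N) = 1/32.1236 = 0.0311298
Pd = (1e-6)^0.0311298 = 0.65046
Pd = 65.0%

65.0%


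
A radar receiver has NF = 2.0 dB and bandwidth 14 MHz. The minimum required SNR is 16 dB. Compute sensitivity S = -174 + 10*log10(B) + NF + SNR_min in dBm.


10*log10(14000000.0) = 71.46
S = -174 + 71.46 + 2.0 + 16 = -84.5 dBm

-84.5 dBm


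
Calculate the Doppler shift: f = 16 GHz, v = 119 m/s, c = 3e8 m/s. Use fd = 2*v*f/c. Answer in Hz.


fd = 2 * 119 * 16000000000.0 / 3e8 = 12693.3 Hz

12693.3 Hz


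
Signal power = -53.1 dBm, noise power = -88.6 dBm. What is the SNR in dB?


SNR = -53.1 - (-88.6) = 35.5 dB

35.5 dB


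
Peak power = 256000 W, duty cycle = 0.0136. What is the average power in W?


P_avg = 256000 * 0.0136 = 3481.6 W

3481.6 W


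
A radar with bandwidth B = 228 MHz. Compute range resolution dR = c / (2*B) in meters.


dR = 3e8 / (2 * 228000000.0) = 0.66 m

0.66 m


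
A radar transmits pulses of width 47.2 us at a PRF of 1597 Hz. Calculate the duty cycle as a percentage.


DC = 47.2e-6 * 1597 * 100 = 7.54%

7.54%


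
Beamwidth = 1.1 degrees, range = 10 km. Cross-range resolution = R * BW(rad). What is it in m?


BW_rad = 0.019198622
CR = 10000 * 0.019198622 = 192.0 m

192.0 m


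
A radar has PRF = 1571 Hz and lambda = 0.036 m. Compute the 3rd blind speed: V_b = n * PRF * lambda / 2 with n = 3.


V_blind = 3 * 1571 * 0.036 / 2 = 84.8 m/s

84.8 m/s


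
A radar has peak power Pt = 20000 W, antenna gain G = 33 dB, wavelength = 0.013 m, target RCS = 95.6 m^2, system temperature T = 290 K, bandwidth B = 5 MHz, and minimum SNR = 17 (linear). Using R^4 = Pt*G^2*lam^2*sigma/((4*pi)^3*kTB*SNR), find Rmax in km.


G_lin = 10^(33/10) = 1995.262315
R^4 = 20000 * 1995.262315^2 * 0.013^2 * 95.6 / ((4*pi)^3 * 1.38e-23 * 290 * 5000000.0 * 17)
R^4 = 1.90568e18 m^4
R_max = (1.90568e18)^(1/4) = 37154.6 m = 37.2 km

37.2 km


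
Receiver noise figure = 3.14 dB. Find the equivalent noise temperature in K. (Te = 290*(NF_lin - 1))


NF_lin = 10^(3.14/10) = 2.06063
Te = 290 * (2.06063 - 1) = 307.6 K

307.6 K


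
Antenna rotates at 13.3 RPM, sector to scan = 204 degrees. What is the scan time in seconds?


t = 204 / (13.3 * 360) * 60 = 2.56 s

2.56 s


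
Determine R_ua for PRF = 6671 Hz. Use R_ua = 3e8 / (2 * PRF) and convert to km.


R_ua = 3e8 / (2 * 6671) = 22485.4 m = 22.5 km

22.5 km


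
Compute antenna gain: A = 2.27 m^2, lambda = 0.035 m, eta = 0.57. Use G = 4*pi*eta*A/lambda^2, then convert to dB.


G_linear = 4*pi*0.57*2.27/0.035^2 = 13273.16
G_dB = 10*log10(13273.16) = 41.2 dB

41.2 dB


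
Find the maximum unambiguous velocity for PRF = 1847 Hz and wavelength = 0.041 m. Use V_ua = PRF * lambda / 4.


V_ua = 1847 * 0.041 / 4 = 18.9 m/s

18.9 m/s


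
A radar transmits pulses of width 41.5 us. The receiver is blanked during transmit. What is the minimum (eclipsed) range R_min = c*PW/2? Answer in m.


R_min = 3e8 * 41.5e-6 / 2 = 6225.0 m

6225.0 m


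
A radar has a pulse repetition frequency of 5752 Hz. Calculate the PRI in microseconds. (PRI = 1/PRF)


PRI = 1/5752 = 0.0001738526 s = 173.9 us

173.9 us


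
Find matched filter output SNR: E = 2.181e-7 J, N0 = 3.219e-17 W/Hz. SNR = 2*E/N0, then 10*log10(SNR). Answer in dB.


SNR_lin = 2 * 2.181e-7 / 3.219e-17 = 1.355e10
SNR_dB = 10*log10(1.355e10) = 101.3 dB

101.3 dB


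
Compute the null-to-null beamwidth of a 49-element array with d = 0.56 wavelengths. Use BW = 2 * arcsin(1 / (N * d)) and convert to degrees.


1/(N*d) = 1/(49*0.56) = 0.036443
BW = 2*arcsin(0.036443) = 4.2 degrees

4.2 degrees


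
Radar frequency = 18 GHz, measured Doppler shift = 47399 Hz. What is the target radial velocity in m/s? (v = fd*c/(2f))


v = 47399 * 3e8 / (2 * 18000000000.0) = 395.0 m/s

395.0 m/s


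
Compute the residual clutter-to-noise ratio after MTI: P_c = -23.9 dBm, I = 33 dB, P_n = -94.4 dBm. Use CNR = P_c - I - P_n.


CNR = -23.9 - 33 - (-94.4) = 37.5 dB

37.5 dB


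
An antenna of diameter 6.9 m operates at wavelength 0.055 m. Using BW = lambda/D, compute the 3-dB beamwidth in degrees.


BW_rad = 0.055 / 6.9 = 0.007971
BW_deg = 0.46 degrees

0.46 degrees


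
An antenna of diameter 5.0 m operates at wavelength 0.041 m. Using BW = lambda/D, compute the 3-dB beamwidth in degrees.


BW_rad = 0.041 / 5.0 = 0.0082
BW_deg = 0.47 degrees

0.47 degrees


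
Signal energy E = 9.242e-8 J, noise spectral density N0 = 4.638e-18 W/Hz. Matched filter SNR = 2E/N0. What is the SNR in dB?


SNR_lin = 2 * 9.242e-8 / 4.638e-18 = 3.985e10
SNR_dB = 10*log10(3.985e10) = 106.0 dB

106.0 dB


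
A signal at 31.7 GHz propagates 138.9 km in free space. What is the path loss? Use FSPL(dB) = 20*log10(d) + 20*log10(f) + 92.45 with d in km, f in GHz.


20*log10(138.9) = 42.85
20*log10(31.7) = 30.02
FSPL = 165.3 dB

165.3 dB


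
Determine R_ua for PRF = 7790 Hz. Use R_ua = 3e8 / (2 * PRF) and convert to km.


R_ua = 3e8 / (2 * 7790) = 19255.5 m = 19.3 km

19.3 km


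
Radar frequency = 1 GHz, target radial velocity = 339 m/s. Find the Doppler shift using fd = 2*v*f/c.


fd = 2 * 339 * 1000000000.0 / 3e8 = 2260.0 Hz

2260.0 Hz


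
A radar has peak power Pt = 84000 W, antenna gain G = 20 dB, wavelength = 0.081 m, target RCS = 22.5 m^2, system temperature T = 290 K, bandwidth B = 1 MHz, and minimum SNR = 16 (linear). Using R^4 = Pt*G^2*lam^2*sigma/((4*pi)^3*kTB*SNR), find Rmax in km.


G_lin = 10^(20/10) = 100.0
R^4 = 84000 * 100.0^2 * 0.081^2 * 22.5 / ((4*pi)^3 * 1.38e-23 * 290 * 1000000.0 * 16)
R^4 = 9.759e17 m^4
R_max = (9.759e17)^(1/4) = 31430.5 m = 31.4 km

31.4 km


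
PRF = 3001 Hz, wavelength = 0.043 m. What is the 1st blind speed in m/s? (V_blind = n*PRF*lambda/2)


V_blind = 1 * 3001 * 0.043 / 2 = 64.5 m/s

64.5 m/s


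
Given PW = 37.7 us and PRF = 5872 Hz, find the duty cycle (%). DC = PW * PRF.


DC = 37.7e-6 * 5872 * 100 = 22.14%

22.14%


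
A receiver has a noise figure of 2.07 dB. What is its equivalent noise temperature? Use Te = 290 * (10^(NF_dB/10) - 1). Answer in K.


NF_lin = 10^(2.07/10) = 1.610646
Te = 290 * (1.610646 - 1) = 177.1 K

177.1 K


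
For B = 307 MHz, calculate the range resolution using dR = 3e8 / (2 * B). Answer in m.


dR = 3e8 / (2 * 307000000.0) = 0.49 m

0.49 m


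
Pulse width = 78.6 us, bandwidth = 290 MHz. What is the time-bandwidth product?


TBP = 78.6 * 290 = 22794.0

22794.0
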